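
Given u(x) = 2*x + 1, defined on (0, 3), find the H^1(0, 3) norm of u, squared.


||u||_{H^1}^2 = 69

The H^1 norm (squared) on an interval (0, L) is
  ||u||_{H^1}^2 = ∫_0^L u(x)^2 dx + ∫_0^L u'(x)^2 dx.
Compute u'(x) = 2.
Then u(x)^2 = 4*x**2 + 4*x + 1 and u'(x)^2 = 4.
Integrate each monomial from 0 to 3 using ∫_0^3 c·x^n dx = c·3^(n+1)/(n+1):
  ∫_0^3 u(x)^2 dx = ∫_0^3 (4*x^2 + 4*x + 1) dx. Term by term:
    ∫_0^3 4*x^2 dx = 36;  ∫_0^3 4*x dx = 18;  ∫_0^3 1 dx = 3.
  Sum: 36 + 18 + 3 = 57.
  ∫_0^3 u'(x)^2 dx = ∫_0^3 (4) dx. Term by term:
    ∫_0^3 4 dx = 12.
Adding: ||u||_{H^1}^2 = 57 + 12 = 69.


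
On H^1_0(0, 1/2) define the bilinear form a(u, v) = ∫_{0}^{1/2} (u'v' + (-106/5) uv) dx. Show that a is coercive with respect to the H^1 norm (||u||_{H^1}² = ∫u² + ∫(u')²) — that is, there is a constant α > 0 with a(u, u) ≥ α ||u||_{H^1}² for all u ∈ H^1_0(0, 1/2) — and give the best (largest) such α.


α = 2*(-53 + 10*π^2)/(5*(1 + 4*π^2))

Coercivity of a(·,·) on H^1_0(0, 1/2) means a(u, u) ≥ α ||u||_{H^1}² for every u ∈ H^1_0.
The interval has length L = 1/2, and Poincaré/coercivity depend only on L. Here a(u, u) = ∫(u')² + (-106/5)·∫u².
Here c = -106/5 < 0 with |c| < (π/L)² = 4*π^2, so coercivity still holds. The condition a(u,u) ≥ α||u||_{H^1}² reads (1−α)∫(u')² ≥ (α−c)∫u². Any admissible α is ≤ 1 (rapidly oscillating u have ∫u²/∫(u')² → 0), and α = 1 would force 0 ≥ (1−c)∫u², impossible since c < 1; so 1−α > 0. By the sharp Poincaré inequality on H^1_0 of an interval of length L, ∫(u')² ≥ (π/L)²∫u² with equality for the first sine mode sin(π(x−x₀)/L) (x₀ the left endpoint), so the inequality holds for all u iff (1−α)(π/L)² ≥ α − c, i.e. α ≤ ((π/L)² + c)/((π/L)² + 1) = (1 + c(L/π)²)/(1 + (L/π)²). (Direct route, valid since c ≤ 0: Poincaré gives c∫u² ≥ c(L/π)²∫(u')², so a(u,u) ≥ (1 + c(L/π)²)∫(u')², while ||u||_{H^1}² ≤ (1 + (L/π)²)∫(u')²; dividing yields the same α.) With (π/L)² = 4*π^2 and c = -106/5, the largest admissible constant is α = ((π/L)² + c)/((π/L)² + 1).
Simplifying, α = 2*(-53 + 10*π^2)/(5*(1 + 4*π^2)).


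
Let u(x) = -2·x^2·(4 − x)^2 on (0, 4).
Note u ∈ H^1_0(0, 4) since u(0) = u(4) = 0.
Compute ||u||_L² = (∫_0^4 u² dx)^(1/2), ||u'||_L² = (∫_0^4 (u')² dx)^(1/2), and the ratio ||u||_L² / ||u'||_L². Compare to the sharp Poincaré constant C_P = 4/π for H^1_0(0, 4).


||u||_L² / ||u'||_L² = 2*sqrt(3)/3 < C_P = 4/π.

u(x) = -2·x^2·(4 − x)^2, so u'(x) = 8*x*(-x^2 + 6*x - 8).
u(x) = -2·x^2·(4 − x)^2 vanishes at x = 0 and x = 4, so u ∈ H^1_0(0, 4). Differentiate via the product rule and integrate the resulting polynomials term by term.
  ∫_0^4 u² dx = ∫_0^4 (4*x^8 - 64*x^7 + 384*x^6 - 1024*x^5 + 1024*x^4) dx. Term by term:
    ∫_0^4 4*x^8 dx = 1048576/9;  ∫_0^4 -64*x^7 dx = -524288;  ∫_0^4 384*x^6 dx = 6291456/7;
    ∫_0^4 -1024*x^5 dx = -2097152/3;  ∫_0^4 1024*x^4 dx = 1048576/5.
  Sum: 1048576/9 − 524288 + 6291456/7 − 2097152/3 + 1048576/5 = 524288/315.
  ∫_0^4 (u')² dx = ∫_0^4 (64*x^6 - 768*x^5 + 3328*x^4 - 6144*x^3 + 4096*x^2) dx. Term by term:
    ∫_0^4 64*x^6 dx = 1048576/7;  ∫_0^4 -768*x^5 dx = -524288;  ∫_0^4 3328*x^4 dx = 3407872/5;
    ∫_0^4 -6144*x^3 dx = -393216;  ∫_0^4 4096*x^2 dx = 262144/3.
  Sum: 1048576/7 − 524288 + 3407872/5 − 393216 + 262144/3 = 131072/105.
∫_0^4 u² dx = 524288/315, so ||u||_L² = 512*sqrt(70)/105.
∫_0^4 (u')² dx = 131072/105, so ||u'||_L² = 256*sqrt(210)/105.
Ratio ||u||_L² / ||u'||_L² = 2*sqrt(3)/3.
Sharp Poincaré constant on H^1_0(0, 4) is C_P = L/π = 4/π, achieved by sin(π/4·x).
A polynomial bump cannot attain the sharp Poincaré constant (only the first sine eigenfunction does), so the ratio is strictly less than C_P, consistent with ||u||_L² ≤ C_P ||u'||_L².


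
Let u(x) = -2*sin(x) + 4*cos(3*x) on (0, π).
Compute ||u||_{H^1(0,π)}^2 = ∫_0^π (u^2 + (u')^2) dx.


||u||_{H^1(0,π)}^2 = 84*π

u'(x) = -12*sin(3*x) - 2*cos(x).
Expand u² and (u')² and integrate term by term on (0, π), using: for integers n ≥ 1, ∫_0^π sin²(nx) dx = ∫_0^π cos²(nx) dx = π/2; for n ≠ n', ∫_0^π sin(nx)sin(n'x) dx = ∫_0^π cos(nx)cos(n'x) dx = 0; and by product-to-sum, ∫_0^π sin(nx)cos(n'x) dx = ½∫_0^π [sin((n+n')x) + sin((n−n')x)] dx, which is 0 when n+n' is even and 2n/(n²−n'²) when n+n' is odd (it need not vanish on (0, π)).
  u² squared terms: (-2)²·∫sin(x)² dx = 4·π/2 = 2*π;  (4)²·∫cos(3x)² dx = 16·π/2 = 8*π.
  u² cross terms: 2·(-2)·(4)·∫sin(x)·cos(3x) dx = -16·(0) = 0.
  So ∫_0^π u² dx = 2*π + 8*π + 0 = 10*π.
  (u')² squared terms: (-12)²·∫sin(3x)² dx = 144·π/2 = 72*π;  (-2)²·∫cos(x)² dx = 4·π/2 = 2*π.
  (u')² cross terms: 2·(-12)·(-2)·∫sin(3x)·cos(x) dx = 48·(0) = 0.
  So ∫_0^π (u')² dx = 72*π + 2*π + 0 = 74*π.
||u||_{H^1}^2 = (10*π) + (74*π) = 84*π.


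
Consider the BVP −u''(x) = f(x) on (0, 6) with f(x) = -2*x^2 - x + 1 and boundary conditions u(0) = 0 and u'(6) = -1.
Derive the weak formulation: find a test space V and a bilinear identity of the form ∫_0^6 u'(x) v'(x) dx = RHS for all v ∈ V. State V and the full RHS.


V = {v ∈ H^1(0, 6) : v(0) = 0} (test functions vanish at x = 0 where u is specified); weak form: ∫_0^6 u'v' dx = ∫_0^6 (-2*x^2 - x + 1) v dx − v(6) for all v ∈ V.

Multiply both sides by a test function v and integrate from 0 to 6:
  ∫_0^6 −u''(x) v(x) dx = ∫_0^6 f(x) v(x) dx.
Integrate the LHS by parts once:
  ∫_0^6 −u'' v dx = −[u'(x) v(x)]_0^6 + ∫_0^6 u'(x) v'(x) dx.
Thus ∫_0^6 u'(x) v'(x) dx = ∫_0^6 f(x) v(x) dx + [u'(x) v(x)]_0^6.
Choose V so that boundary terms are either known or forced to vanish.
Mixed BC: u(0) = 0 (Dirichlet) and u'(6) = -1 (Neumann). Define V = {v ∈ H^1(0, 6) : v(0) = 0}. Then [u' v]_0^6 = u'(6)·v(6) − u'(0)·0 = − v(6).
Weak formulation: find u (satisfying any essential BC) such that ∫_0^6 u'(x) v'(x) dx = ∫_0^6 f v dx − v(6) for all v ∈ V (Dirichlet at 0 absorbed into V; Neumann datum at x = 6 contributes the boundary term).
Substituting f(x) = -2*x^2 - x + 1, the right-hand side is ∫_0^6 (-2*x^2 - x + 1) v dx − v(6).


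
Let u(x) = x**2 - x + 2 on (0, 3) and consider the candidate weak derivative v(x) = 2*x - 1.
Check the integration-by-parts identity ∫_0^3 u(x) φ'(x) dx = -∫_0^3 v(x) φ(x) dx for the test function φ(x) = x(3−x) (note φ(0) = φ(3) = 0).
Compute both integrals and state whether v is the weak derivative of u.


LHS = -9, RHS = -9. Yes, v = u' weakly.

u(x) = x**2 - x + 2, classical derivative u'(x) = 2*x - 1.
φ(x) = x(3−x), so φ'(x) = 3 - 2*x.
Note φ(0) = φ(3) = 0, so the boundary term u·φ vanishes.
LHS = ∫_0^3 u(x) φ'(x) dx = ∫_0^3 (-2*x^3 + 5*x^2 - 7*x + 6) dx. Term by term:
  ∫_0^3 -2*x^3 dx = -81/2;  ∫_0^3 5*x^2 dx = 45;  ∫_0^3 -7*x dx = -63/2;
  ∫_0^3 6 dx = 18.
Sum: -81/2 + 45 − 63/2 + 18 = -9.
So LHS = -9.
∫_0^3 v(x) φ(x) dx = ∫_0^3 (-2*x^3 + 7*x^2 - 3*x) dx. Term by term:
  ∫_0^3 -2*x^3 dx = -81/2;  ∫_0^3 7*x^2 dx = 63;  ∫_0^3 -3*x dx = -27/2.
Sum: -81/2 + 63 − 27/2 = 9.
So RHS = -∫_0^3 v(x) φ(x) dx = -9.
LHS = RHS, so the identity holds for this test φ.
Moreover u is smooth here and v(x) = u'(x) = 2*x - 1 pointwise, so the identity holds for every test function. Hence v is the weak derivative of u.


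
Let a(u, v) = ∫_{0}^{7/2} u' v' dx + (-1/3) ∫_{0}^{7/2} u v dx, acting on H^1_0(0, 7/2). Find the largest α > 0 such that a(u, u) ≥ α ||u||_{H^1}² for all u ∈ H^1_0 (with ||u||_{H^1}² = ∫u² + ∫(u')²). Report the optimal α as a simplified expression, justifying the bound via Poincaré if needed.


α = (-49 + 12*π^2)/(3*(4*π^2 + 49))

Coercivity of a(·,·) on H^1_0(0, 7/2) means a(u, u) ≥ α ||u||_{H^1}² for every u ∈ H^1_0.
The interval has length L = 7/2, and Poincaré/coercivity depend only on L. Here a(u, u) = ∫(u')² + (-1/3)·∫u².
Here c = -1/3 < 0 with |c| < (π/L)² = 4*π^2/49, so coercivity still holds. The condition a(u,u) ≥ α||u||_{H^1}² reads (1−α)∫(u')² ≥ (α−c)∫u². Any admissible α is ≤ 1 (rapidly oscillating u have ∫u²/∫(u')² → 0), and α = 1 would force 0 ≥ (1−c)∫u², impossible since c < 1; so 1−α > 0. By the sharp Poincaré inequality on H^1_0 of an interval of length L, ∫(u')² ≥ (π/L)²∫u² with equality for the first sine mode sin(π(x−x₀)/L) (x₀ the left endpoint), so the inequality holds for all u iff (1−α)(π/L)² ≥ α − c, i.e. α ≤ ((π/L)² + c)/((π/L)² + 1) = (1 + c(L/π)²)/(1 + (L/π)²). (Direct route, valid since c ≤ 0: Poincaré gives c∫u² ≥ c(L/π)²∫(u')², so a(u,u) ≥ (1 + c(L/π)²)∫(u')², while ||u||_{H^1}² ≤ (1 + (L/π)²)∫(u')²; dividing yields the same α.) With (π/L)² = 4*π^2/49 and c = -1/3, the largest admissible constant is α = ((π/L)² + c)/((π/L)² + 1).
Simplifying, α = (-49 + 12*π^2)/(3*(4*π^2 + 49)).


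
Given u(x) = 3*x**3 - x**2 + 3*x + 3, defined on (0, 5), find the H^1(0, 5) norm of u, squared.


||u||_{H^1}^2 = 3071840/21

The H^1 norm (squared) on an interval (0, L) is
  ||u||_{H^1}^2 = ∫_0^L u(x)^2 dx + ∫_0^L u'(x)^2 dx.
Compute u'(x) = 9*x**2 - 2*x + 3.
Then u(x)^2 = 9*x**6 - 6*x**5 + 19*x**4 + 12*x**3 + 3*x**2 + 18*x + 9 and u'(x)^2 = 81*x**4 - 36*x**3 + 58*x**2 - 12*x + 9.
Integrate each monomial from 0 to 5 using ∫_0^5 c·x^n dx = c·5^(n+1)/(n+1):
  ∫_0^5 u(x)^2 dx = ∫_0^5 (9*x^6 - 6*x^5 + 19*x^4 + 12*x^3 + 3*x^2 + 18*x + 9) dx. Term by term:
    ∫_0^5 9*x^6 dx = 703125/7;  ∫_0^5 -6*x^5 dx = -15625;  ∫_0^5 19*x^4 dx = 11875;
    ∫_0^5 12*x^3 dx = 1875;  ∫_0^5 3*x^2 dx = 125;  ∫_0^5 18*x dx = 225;
    ∫_0^5 9 dx = 45.
  Sum: 703125/7 − 15625 + 11875 + 1875 + 125 + 225 + 45 = 692765/7.
  ∫_0^5 u'(x)^2 dx = ∫_0^5 (81*x^4 - 36*x^3 + 58*x^2 - 12*x + 9) dx. Term by term:
    ∫_0^5 81*x^4 dx = 50625;  ∫_0^5 -36*x^3 dx = -5625;  ∫_0^5 58*x^2 dx = 7250/3;
    ∫_0^5 -12*x dx = -150;  ∫_0^5 9 dx = 45.
  Sum: 50625 − 5625 + 7250/3 − 150 + 45 = 141935/3.
Adding: ||u||_{H^1}^2 = 692765/7 + 141935/3 = 3071840/21.


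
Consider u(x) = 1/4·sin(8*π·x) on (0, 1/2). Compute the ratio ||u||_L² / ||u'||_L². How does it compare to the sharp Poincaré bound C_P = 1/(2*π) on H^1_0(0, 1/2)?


||u||_L² / ||u'||_L² = 1/(8*π) < C_P = 1/(2*π).

u(x) = 1/4·sin(8*π·x), so u'(x) = 2*π*cos(8*π*x).
Writing u(x) = A·sin(kπx/L) with A = 1/4 and k = 4, use ∫_0^L sin²(kπx/L) dx = L/2 and ∫_0^L cos²(kπx/L) dx = L/2.
u² = 1/16·sin²(8*π·x) and (u')² = 4*π^2·cos²(8*π·x), and each of sin², cos² integrates to L/2 = 1/4 over (0, 1/2).
∫_0^1/2 u² dx = 1/64, so ||u||_L² = 1/8.
∫_0^1/2 (u')² dx = π^2, so ||u'||_L² = π.
Ratio ||u||_L² / ||u'||_L² = 1/(8*π).
Sharp Poincaré constant on H^1_0(0, 1/2) is C_P = L/π = 1/(2*π), achieved by sin(2*π·x).
This is the k = 4 harmonic; the ratio L/(kπ) is strictly less than C_P = L/π, consistent with the sharp inequality ||u||_L² ≤ C_P ||u'||_L².


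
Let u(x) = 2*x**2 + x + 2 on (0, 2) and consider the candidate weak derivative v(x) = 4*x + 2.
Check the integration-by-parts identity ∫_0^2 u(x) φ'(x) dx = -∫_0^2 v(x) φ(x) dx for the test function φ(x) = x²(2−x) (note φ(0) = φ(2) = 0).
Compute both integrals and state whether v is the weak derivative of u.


LHS = -116/15, RHS = -136/15. No, v is not the weak derivative of u.

u(x) = 2*x**2 + x + 2, classical derivative u'(x) = 4*x + 1.
φ(x) = x²(2−x), so φ'(x) = x*(4 - 3*x).
Note φ(0) = φ(2) = 0, so the boundary term u·φ vanishes.
LHS = ∫_0^2 u(x) φ'(x) dx = ∫_0^2 (-6*x^4 + 5*x^3 - 2*x^2 + 8*x) dx. Term by term:
  ∫_0^2 -6*x^4 dx = -192/5;  ∫_0^2 5*x^3 dx = 20;  ∫_0^2 -2*x^2 dx = -16/3;
  ∫_0^2 8*x dx = 16.
Sum: -192/5 + 20 − 16/3 + 16 = -116/15.
So LHS = -116/15.
∫_0^2 v(x) φ(x) dx = ∫_0^2 (-4*x^4 + 6*x^3 + 4*x^2) dx. Term by term:
  ∫_0^2 -4*x^4 dx = -128/5;  ∫_0^2 6*x^3 dx = 24;  ∫_0^2 4*x^2 dx = 32/3.
Sum: -128/5 + 24 + 32/3 = 136/15.
So RHS = -∫_0^2 v(x) φ(x) dx = -136/15.
LHS − RHS = 4/3 ≠ 0, so the identity fails.
(For a valid weak derivative the identity must hold for EVERY test function, in particular this one. The failure shows v is NOT the weak derivative of u.)
Correct weak derivative would be u'(x) = 4*x + 1.


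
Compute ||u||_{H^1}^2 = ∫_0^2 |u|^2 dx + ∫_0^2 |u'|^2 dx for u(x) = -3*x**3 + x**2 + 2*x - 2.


||u||_{H^1}^2 = 8384/21

The H^1 norm (squared) on an interval (0, L) is
  ||u||_{H^1}^2 = ∫_0^L u(x)^2 dx + ∫_0^L u'(x)^2 dx.
Compute u'(x) = -9*x**2 + 2*x + 2.
Then u(x)^2 = 9*x**6 - 6*x**5 - 11*x**4 + 16*x**3 - 8*x + 4 and u'(x)^2 = 81*x**4 - 36*x**3 - 32*x**2 + 8*x + 4.
Integrate each monomial from 0 to 2 using ∫_0^2 c·x^n dx = c·2^(n+1)/(n+1):
  ∫_0^2 u(x)^2 dx = ∫_0^2 (9*x^6 - 6*x^5 - 11*x^4 + 16*x^3 - 8*x + 4) dx. Term by term:
    ∫_0^2 9*x^6 dx = 1152/7;  ∫_0^2 -6*x^5 dx = -64;  ∫_0^2 -11*x^4 dx = -352/5;
    ∫_0^2 16*x^3 dx = 64;  ∫_0^2 -8*x dx = -16;  ∫_0^2 4 dx = 8.
  Sum: 1152/7 − 64 − 352/5 + 64 − 16 + 8 = 3016/35.
  ∫_0^2 u'(x)^2 dx = ∫_0^2 (81*x^4 - 36*x^3 - 32*x^2 + 8*x + 4) dx. Term by term:
    ∫_0^2 81*x^4 dx = 2592/5;  ∫_0^2 -36*x^3 dx = -144;  ∫_0^2 -32*x^2 dx = -256/3;
    ∫_0^2 8*x dx = 16;  ∫_0^2 4 dx = 8.
  Sum: 2592/5 − 144 − 256/3 + 16 + 8 = 4696/15.
Adding: ||u||_{H^1}^2 = 3016/35 + 4696/15 = 8384/21.


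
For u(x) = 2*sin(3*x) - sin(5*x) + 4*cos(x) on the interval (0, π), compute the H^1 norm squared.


||u||_{H^1(0,π)}^2 = 49*π

u'(x) = -4*sin(x) + 6*cos(3*x) - 5*cos(5*x).
Expand u² and (u')² and integrate term by term on (0, π), using: for integers n ≥ 1, ∫_0^π sin²(nx) dx = ∫_0^π cos²(nx) dx = π/2; for n ≠ n', ∫_0^π sin(nx)sin(n'x) dx = ∫_0^π cos(nx)cos(n'x) dx = 0; and by product-to-sum, ∫_0^π sin(nx)cos(n'x) dx = ½∫_0^π [sin((n+n')x) + sin((n−n')x)] dx, which is 0 when n+n' is even and 2n/(n²−n'²) when n+n' is odd (it need not vanish on (0, π)).
  u² squared terms: (-1)²·∫sin(5x)² dx = 1·π/2 = π/2;  (2)²·∫sin(3x)² dx = 4·π/2 = 2*π;  (4)²·∫cos(x)² dx = 16·π/2 = 8*π.
  u² cross terms: 2·(-1)·(2)·∫sin(5x)·sin(3x) dx = -4·(0) = 0;  2·(-1)·(4)·∫sin(5x)·cos(x) dx = -8·(0) = 0;  2·(2)·(4)·∫sin(3x)·cos(x) dx = 16·(0) = 0.
  So ∫_0^π u² dx = π/2 + 2*π + 8*π + 0 + 0 + 0 = 21*π/2.
  (u')² squared terms: (-5)²·∫cos(5x)² dx = 25·π/2 = 25*π/2;  (-4)²·∫sin(x)² dx = 16·π/2 = 8*π;  (6)²·∫cos(3x)² dx = 36·π/2 = 18*π.
  (u')² cross terms: 2·(-5)·(-4)·∫cos(5x)·sin(x) dx = 40·(0) = 0;  2·(-5)·(6)·∫cos(5x)·cos(3x) dx = -60·(0) = 0;  2·(-4)·(6)·∫sin(x)·cos(3x) dx = -48·(0) = 0.
  So ∫_0^π (u')² dx = 25*π/2 + 8*π + 18*π + 0 + 0 + 0 = 77*π/2.
||u||_{H^1}^2 = (21*π/2) + (77*π/2) = 49*π.


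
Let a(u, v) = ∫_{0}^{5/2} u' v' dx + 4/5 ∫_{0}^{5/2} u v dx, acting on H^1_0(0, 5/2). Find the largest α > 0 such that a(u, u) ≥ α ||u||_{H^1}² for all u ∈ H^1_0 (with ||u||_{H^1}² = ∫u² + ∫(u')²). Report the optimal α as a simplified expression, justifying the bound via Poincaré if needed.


α = 4*(5 + π^2)/(25 + 4*π^2)

Coercivity of a(·,·) on H^1_0(0, 5/2) means a(u, u) ≥ α ||u||_{H^1}² for every u ∈ H^1_0.
The interval has length L = 5/2, and Poincaré/coercivity depend only on L. Here a(u, u) = ∫(u')² + (4/5)·∫u².
Here 0 < c = 4/5 < 1. The condition a(u,u) ≥ α||u||_{H^1}² reads (1−α)∫(u')² ≥ (α−c)∫u². Any admissible α is ≤ 1 (rapidly oscillating u have ∫u²/∫(u')² → 0), and α = 1 would force 0 ≥ (1−c)∫u², impossible since c < 1; so 1−α > 0. By the sharp Poincaré inequality on H^1_0 of an interval of length L, ∫(u')² ≥ (π/L)²∫u² with equality for the first sine mode sin(π(x−x₀)/L) (x₀ the left endpoint), so the inequality holds for all u iff (1−α)(π/L)² ≥ α − c, i.e. α ≤ ((π/L)² + c)/((π/L)² + 1) = (1 + c(L/π)²)/(1 + (L/π)²). With (π/L)² = 4*π^2/25 and c = 4/5, the largest admissible constant is α = ((π/L)² + c)/((π/L)² + 1).
Simplifying, α = 4*(5 + π^2)/(25 + 4*π^2).


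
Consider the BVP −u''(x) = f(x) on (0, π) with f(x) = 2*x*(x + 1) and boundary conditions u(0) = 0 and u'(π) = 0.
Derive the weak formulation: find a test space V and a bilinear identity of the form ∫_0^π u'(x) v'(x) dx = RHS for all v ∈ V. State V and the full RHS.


V = {v ∈ H^1(0, π) : v(0) = 0} (test functions vanish at x = 0 where u is specified); weak form: ∫_0^π u'v' dx = ∫_0^π (2*x*(x + 1)) v dx for all v ∈ V.

Multiply both sides by a test function v and integrate from 0 to π:
  ∫_0^π −u''(x) v(x) dx = ∫_0^π f(x) v(x) dx.
Integrate the LHS by parts once:
  ∫_0^π −u'' v dx = −[u'(x) v(x)]_0^π + ∫_0^π u'(x) v'(x) dx.
Thus ∫_0^π u'(x) v'(x) dx = ∫_0^π f(x) v(x) dx + [u'(x) v(x)]_0^π.
Choose V so that boundary terms are either known or forced to vanish.
Mixed BC: u(0) = 0 (Dirichlet) and u'(π) = 0 (Neumann). Define V = {v ∈ H^1(0, π) : v(0) = 0}. Then [u' v]_0^π = u'(π)·v(π) − u'(0)·0 = 0.
Weak formulation: find u (satisfying any essential BC) such that ∫_0^π u'(x) v'(x) dx = ∫_0^π f v dx for all v ∈ V (Dirichlet at 0 absorbed into V; the Neumann datum at x = π is zero, so no boundary term remains).
Substituting f(x) = 2*x*(x + 1), the right-hand side is ∫_0^π (2*x*(x + 1)) v dx.


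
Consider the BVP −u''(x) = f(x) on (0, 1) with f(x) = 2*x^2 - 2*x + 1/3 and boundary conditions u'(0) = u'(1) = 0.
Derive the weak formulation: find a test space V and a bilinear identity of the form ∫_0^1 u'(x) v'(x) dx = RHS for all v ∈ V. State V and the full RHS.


V = H^1(0, 1) (no boundary constraint on v; u is determined up to an additive constant); weak form: ∫_0^1 u'v' dx = ∫_0^1 (2*x^2 - 2*x + 1/3) v dx for all v ∈ V.

Multiply both sides by a test function v and integrate from 0 to 1:
  ∫_0^1 −u''(x) v(x) dx = ∫_0^1 f(x) v(x) dx.
Integrate the LHS by parts once:
  ∫_0^1 −u'' v dx = −[u'(x) v(x)]_0^1 + ∫_0^1 u'(x) v'(x) dx.
Thus ∫_0^1 u'(x) v'(x) dx = ∫_0^1 f(x) v(x) dx + [u'(x) v(x)]_0^1.
Choose V so that boundary terms are either known or forced to vanish.
u has homogeneous Neumann: u'(0) = u'(1) = 0. So [u' v]_0^1 = 0·v(1) − 0·v(0) = 0 for any v; take V = H^1(0, 1).
Weak formulation: find u (satisfying any essential BC) such that ∫_0^1 u'(x) v'(x) dx = ∫_0^1 f v dx for all v ∈ V (homogeneous Neumann, so boundary terms vanish).
Substituting f(x) = 2*x^2 - 2*x + 1/3, the right-hand side is ∫_0^1 (2*x^2 - 2*x + 1/3) v dx.
Compatibility check (pure Neumann): taking v ≡ 1 ∈ V gives 0 = ∫_0^1 f dx + (0) − (0), i.e. ∫_0^1 f dx must equal u'(0) − u'(1) = 0. Indeed ∫_0^1 (2*x^2 - 2*x + 1/3) dx = 0, so the data are compatible. The solution is then unique only up to an additive constant (fix it e.g. by requiring ∫_0^1 u dx = 0).


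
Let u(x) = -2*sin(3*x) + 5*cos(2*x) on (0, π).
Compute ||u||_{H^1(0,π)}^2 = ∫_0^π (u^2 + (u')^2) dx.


||u||_{H^1(0,π)}^2 = -120 + 165*π/2

u'(x) = -10*sin(2*x) - 6*cos(3*x).
Expand u² and (u')² and integrate term by term on (0, π), using: for integers n ≥ 1, ∫_0^π sin²(nx) dx = ∫_0^π cos²(nx) dx = π/2; for n ≠ n', ∫_0^π sin(nx)sin(n'x) dx = ∫_0^π cos(nx)cos(n'x) dx = 0; and by product-to-sum, ∫_0^π sin(nx)cos(n'x) dx = ½∫_0^π [sin((n+n')x) + sin((n−n')x)] dx, which is 0 when n+n' is even and 2n/(n²−n'²) when n+n' is odd (it need not vanish on (0, π)).
  u² squared terms: (-2)²·∫sin(3x)² dx = 4·π/2 = 2*π;  (5)²·∫cos(2x)² dx = 25·π/2 = 25*π/2.
  u² cross terms: 2·(-2)·(5)·∫sin(3x)·cos(2x) dx = -20·(6/5) = -24.
  So ∫_0^π u² dx = 2*π + 25*π/2 − 24 = -24 + 29*π/2.
  (u')² squared terms: (-10)²·∫sin(2x)² dx = 100·π/2 = 50*π;  (-6)²·∫cos(3x)² dx = 36·π/2 = 18*π.
  (u')² cross terms: 2·(-10)·(-6)·∫sin(2x)·cos(3x) dx = 120·(-4/5) = -96.
  So ∫_0^π (u')² dx = 50*π + 18*π − 96 = -96 + 68*π.
||u||_{H^1}^2 = (-24 + 29*π/2) + (-96 + 68*π) = -120 + 165*π/2.


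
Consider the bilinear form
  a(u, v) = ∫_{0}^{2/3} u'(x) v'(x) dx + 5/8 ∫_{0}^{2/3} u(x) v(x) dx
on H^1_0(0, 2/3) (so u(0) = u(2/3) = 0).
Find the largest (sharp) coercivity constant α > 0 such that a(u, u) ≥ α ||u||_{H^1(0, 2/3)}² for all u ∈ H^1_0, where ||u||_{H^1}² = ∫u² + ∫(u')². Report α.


α = (5 + 18*π^2)/(2*(4 + 9*π^2))

Coercivity of a(·,·) on H^1_0(0, 2/3) means a(u, u) ≥ α ||u||_{H^1}² for every u ∈ H^1_0.
The interval has length L = 2/3, and Poincaré/coercivity depend only on L. Here a(u, u) = ∫(u')² + (5/8)·∫u².
Here 0 < c = 5/8 < 1. The condition a(u,u) ≥ α||u||_{H^1}² reads (1−α)∫(u')² ≥ (α−c)∫u². Any admissible α is ≤ 1 (rapidly oscillating u have ∫u²/∫(u')² → 0), and α = 1 would force 0 ≥ (1−c)∫u², impossible since c < 1; so 1−α > 0. By the sharp Poincaré inequality on H^1_0 of an interval of length L, ∫(u')² ≥ (π/L)²∫u² with equality for the first sine mode sin(π(x−x₀)/L) (x₀ the left endpoint), so the inequality holds for all u iff (1−α)(π/L)² ≥ α − c, i.e. α ≤ ((π/L)² + c)/((π/L)² + 1) = (1 + c(L/π)²)/(1 + (L/π)²). With (π/L)² = 9*π^2/4 and c = 5/8, the largest admissible constant is α = ((π/L)² + c)/((π/L)² + 1).
Simplifying, α = (5 + 18*π^2)/(2*(4 + 9*π^2)).


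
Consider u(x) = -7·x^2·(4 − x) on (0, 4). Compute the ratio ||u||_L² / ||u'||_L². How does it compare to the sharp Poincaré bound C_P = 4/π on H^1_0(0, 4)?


||u||_L² / ||u'||_L² = 2*sqrt(14)/7 < C_P = 4/π.

u(x) = -7·x^2·(4 − x), so u'(x) = 7*x*(3*x - 8).
u(x) = -7·x^2·(4 − x) vanishes at x = 0 and x = 4, so u ∈ H^1_0(0, 4). Differentiate via the product rule and integrate the resulting polynomials term by term.
  ∫_0^4 u² dx = ∫_0^4 (49*x^6 - 392*x^5 + 784*x^4) dx. Term by term:
    ∫_0^4 49*x^6 dx = 114688;  ∫_0^4 -392*x^5 dx = -802816/3;  ∫_0^4 784*x^4 dx = 802816/5.
  Sum: 114688 − 802816/3 + 802816/5 = 114688/15.
  ∫_0^4 (u')² dx = ∫_0^4 (441*x^4 - 2352*x^3 + 3136*x^2) dx. Term by term:
    ∫_0^4 441*x^4 dx = 451584/5;  ∫_0^4 -2352*x^3 dx = -150528;  ∫_0^4 3136*x^2 dx = 200704/3.
  Sum: 451584/5 − 150528 + 200704/3 = 100352/15.
∫_0^4 u² dx = 114688/15, so ||u||_L² = 128*sqrt(105)/15.
∫_0^4 (u')² dx = 100352/15, so ||u'||_L² = 224*sqrt(30)/15.
Ratio ||u||_L² / ||u'||_L² = 2*sqrt(14)/7.
Sharp Poincaré constant on H^1_0(0, 4) is C_P = L/π = 4/π, achieved by sin(π/4·x).
A polynomial bump cannot attain the sharp Poincaré constant (only the first sine eigenfunction does), so the ratio is strictly less than C_P, consistent with ||u||_L² ≤ C_P ||u'||_L².


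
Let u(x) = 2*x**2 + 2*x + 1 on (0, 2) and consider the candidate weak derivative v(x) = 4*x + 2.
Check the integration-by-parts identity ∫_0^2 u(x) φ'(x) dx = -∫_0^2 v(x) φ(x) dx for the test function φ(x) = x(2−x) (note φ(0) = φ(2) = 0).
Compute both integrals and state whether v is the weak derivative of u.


LHS = -8, RHS = -8. Yes, v = u' weakly.

u(x) = 2*x**2 + 2*x + 1, classical derivative u'(x) = 4*x + 2.
φ(x) = x(2−x), so φ'(x) = 2 - 2*x.
Note φ(0) = φ(2) = 0, so the boundary term u·φ vanishes.
LHS = ∫_0^2 u(x) φ'(x) dx = ∫_0^2 (-4*x^3 + 2*x + 2) dx. Term by term:
  ∫_0^2 -4*x^3 dx = -16;  ∫_0^2 2*x dx = 4;  ∫_0^2 2 dx = 4.
Sum: -16 + 4 + 4 = -8.
So LHS = -8.
∫_0^2 v(x) φ(x) dx = ∫_0^2 (-4*x^3 + 6*x^2 + 4*x) dx. Term by term:
  ∫_0^2 -4*x^3 dx = -16;  ∫_0^2 6*x^2 dx = 16;  ∫_0^2 4*x dx = 8.
Sum: -16 + 16 + 8 = 8.
So RHS = -∫_0^2 v(x) φ(x) dx = -8.
LHS = RHS, so the identity holds for this test φ.
Moreover u is smooth here and v(x) = u'(x) = 4*x + 2 pointwise, so the identity holds for every test function. Hence v is the weak derivative of u.


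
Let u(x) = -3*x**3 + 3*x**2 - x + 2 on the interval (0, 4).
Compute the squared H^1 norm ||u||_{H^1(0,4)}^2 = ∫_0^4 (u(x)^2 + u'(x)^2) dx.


||u||_{H^1}^2 = 2278004/105

The H^1 norm (squared) on an interval (0, L) is
  ||u||_{H^1}^2 = ∫_0^L u(x)^2 dx + ∫_0^L u'(x)^2 dx.
Compute u'(x) = -9*x**2 + 6*x - 1.
Then u(x)^2 = 9*x**6 - 18*x**5 + 15*x**4 - 18*x**3 + 13*x**2 - 4*x + 4 and u'(x)^2 = 81*x**4 - 108*x**3 + 54*x**2 - 12*x + 1.
Integrate each monomial from 0 to 4 using ∫_0^4 c·x^n dx = c·4^(n+1)/(n+1):
  ∫_0^4 u(x)^2 dx = ∫_0^4 (9*x^6 - 18*x^5 + 15*x^4 - 18*x^3 + 13*x^2 - 4*x + 4) dx. Term by term:
    ∫_0^4 9*x^6 dx = 147456/7;  ∫_0^4 -18*x^5 dx = -12288;  ∫_0^4 15*x^4 dx = 3072;
    ∫_0^4 -18*x^3 dx = -1152;  ∫_0^4 13*x^2 dx = 832/3;  ∫_0^4 -4*x dx = -32;
    ∫_0^4 4 dx = 16.
  Sum: 147456/7 − 12288 + 3072 − 1152 + 832/3 − 32 + 16 = 230128/21.
  ∫_0^4 u'(x)^2 dx = ∫_0^4 (81*x^4 - 108*x^3 + 54*x^2 - 12*x + 1) dx. Term by term:
    ∫_0^4 81*x^4 dx = 82944/5;  ∫_0^4 -108*x^3 dx = -6912;  ∫_0^4 54*x^2 dx = 1152;
    ∫_0^4 -12*x dx = -96;  ∫_0^4 1 dx = 4.
  Sum: 82944/5 − 6912 + 1152 − 96 + 4 = 53684/5.
Adding: ||u||_{H^1}^2 = 230128/21 + 53684/5 = 2278004/105.


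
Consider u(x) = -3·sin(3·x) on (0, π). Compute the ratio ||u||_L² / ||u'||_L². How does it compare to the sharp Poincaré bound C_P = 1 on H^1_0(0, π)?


||u||_L² / ||u'||_L² = 1/3 < C_P = 1.

u(x) = -3·sin(3·x), so u'(x) = -9*cos(3*x).
Writing u(x) = A·sin(kπx/L) with A = -3 and k = 3, use ∫_0^L sin²(kπx/L) dx = L/2 and ∫_0^L cos²(kπx/L) dx = L/2.
u² = 9·sin²(3·x) and (u')² = 81·cos²(3·x), and each of sin², cos² integrates to L/2 = π/2 over (0, π).
∫_0^π u² dx = 9*π/2, so ||u||_L² = 3*sqrt(2)*sqrt(π)/2.
∫_0^π (u')² dx = 81*π/2, so ||u'||_L² = 9*sqrt(2)*sqrt(π)/2.
Ratio ||u||_L² / ||u'||_L² = 1/3.
Sharp Poincaré constant on H^1_0(0, π) is C_P = L/π = 1, achieved by sin(x).
This is the k = 3 harmonic; the ratio L/(kπ) is strictly less than C_P = L/π, consistent with the sharp inequality ||u||_L² ≤ C_P ||u'||_L².


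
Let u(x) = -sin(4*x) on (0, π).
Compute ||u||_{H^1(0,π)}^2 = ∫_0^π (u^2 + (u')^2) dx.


||u||_{H^1(0,π)}^2 = 17*π/2

u'(x) = -4*cos(4*x).
Expand u² and (u')² and integrate term by term on (0, π), using: for integers n ≥ 1, ∫_0^π sin²(nx) dx = ∫_0^π cos²(nx) dx = π/2; for n ≠ n', ∫_0^π sin(nx)sin(n'x) dx = ∫_0^π cos(nx)cos(n'x) dx = 0; and by product-to-sum, ∫_0^π sin(nx)cos(n'x) dx = ½∫_0^π [sin((n+n')x) + sin((n−n')x)] dx, which is 0 when n+n' is even and 2n/(n²−n'²) when n+n' is odd (it need not vanish on (0, π)).
  u² squared terms: (-1)²·∫sin(4x)² dx = 1·π/2 = π/2.
  So ∫_0^π u² dx = π/2.
  (u')² squared terms: (-4)²·∫cos(4x)² dx = 16·π/2 = 8*π.
  So ∫_0^π (u')² dx = 8*π.
||u||_{H^1}^2 = (π/2) + (8*π) = 17*π/2.


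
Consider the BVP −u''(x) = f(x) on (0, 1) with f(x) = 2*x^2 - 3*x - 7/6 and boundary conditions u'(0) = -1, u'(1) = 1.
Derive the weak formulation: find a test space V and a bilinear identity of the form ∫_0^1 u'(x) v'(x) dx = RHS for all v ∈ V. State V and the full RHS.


V = H^1(0, 1) (v unrestricted at boundary; u is determined up to an additive constant); weak form: ∫_0^1 u'v' dx = ∫_0^1 (2*x^2 - 3*x - 7/6) v dx + v(1) + v(0) for all v ∈ V.

Multiply both sides by a test function v and integrate from 0 to 1:
  ∫_0^1 −u''(x) v(x) dx = ∫_0^1 f(x) v(x) dx.
Integrate the LHS by parts once:
  ∫_0^1 −u'' v dx = −[u'(x) v(x)]_0^1 + ∫_0^1 u'(x) v'(x) dx.
Thus ∫_0^1 u'(x) v'(x) dx = ∫_0^1 f(x) v(x) dx + [u'(x) v(x)]_0^1.
Choose V so that boundary terms are either known or forced to vanish.
u has inhomogeneous Neumann u'(0) = -1, u'(1) = 1. [u' v]_0^1 = (1)·v(1) − (-1)·v(0) = v(1) + v(0). Take V = H^1(0, 1); boundary term becomes part of RHS.
Weak formulation: find u (satisfying any essential BC) such that ∫_0^1 u'(x) v'(x) dx = ∫_0^1 f v dx + v(1) + v(0) for all v ∈ V (Neumann data are natural BCs: they enter the RHS as boundary terms).
Substituting f(x) = 2*x^2 - 3*x - 7/6, the right-hand side is ∫_0^1 (2*x^2 - 3*x - 7/6) v dx + v(1) + v(0).
Compatibility check (pure Neumann): taking v ≡ 1 ∈ V gives 0 = ∫_0^1 f dx + (1) − (-1), i.e. ∫_0^1 f dx must equal u'(0) − u'(1) = -2. Indeed ∫_0^1 (2*x^2 - 3*x - 7/6) dx = -2, so the data are compatible. The solution is then unique only up to an additive constant (fix it e.g. by requiring ∫_0^1 u dx = 0).


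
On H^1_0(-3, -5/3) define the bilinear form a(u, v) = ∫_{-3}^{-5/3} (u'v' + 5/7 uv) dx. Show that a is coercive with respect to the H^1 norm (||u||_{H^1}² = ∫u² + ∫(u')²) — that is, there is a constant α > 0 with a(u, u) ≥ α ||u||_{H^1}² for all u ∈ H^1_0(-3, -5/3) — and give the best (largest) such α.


α = (80 + 63*π^2)/(7*(16 + 9*π^2))

Coercivity of a(·,·) on H^1_0(-3, -5/3) means a(u, u) ≥ α ||u||_{H^1}² for every u ∈ H^1_0.
The interval has length L = 4/3, and Poincaré/coercivity depend only on L. Here a(u, u) = ∫(u')² + (5/7)·∫u².
Here 0 < c = 5/7 < 1. The condition a(u,u) ≥ α||u||_{H^1}² reads (1−α)∫(u')² ≥ (α−c)∫u². Any admissible α is ≤ 1 (rapidly oscillating u have ∫u²/∫(u')² → 0), and α = 1 would force 0 ≥ (1−c)∫u², impossible since c < 1; so 1−α > 0. By the sharp Poincaré inequality on H^1_0 of an interval of length L, ∫(u')² ≥ (π/L)²∫u² with equality for the first sine mode sin(π(x−x₀)/L) (x₀ the left endpoint), so the inequality holds for all u iff (1−α)(π/L)² ≥ α − c, i.e. α ≤ ((π/L)² + c)/((π/L)² + 1) = (1 + c(L/π)²)/(1 + (L/π)²). With (π/L)² = 9*π^2/16 and c = 5/7, the largest admissible constant is α = ((π/L)² + c)/((π/L)² + 1).
Simplifying, α = (80 + 63*π^2)/(7*(16 + 9*π^2)).


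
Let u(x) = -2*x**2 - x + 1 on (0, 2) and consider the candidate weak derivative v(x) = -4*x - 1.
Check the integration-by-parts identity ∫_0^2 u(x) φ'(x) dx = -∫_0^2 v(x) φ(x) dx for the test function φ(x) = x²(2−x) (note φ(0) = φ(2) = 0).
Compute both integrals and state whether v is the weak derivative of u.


LHS = 116/15, RHS = 116/15. Yes, v = u' weakly.

u(x) = -2*x**2 - x + 1, classical derivative u'(x) = -4*x - 1.
φ(x) = x²(2−x), so φ'(x) = x*(4 - 3*x).
Note φ(0) = φ(2) = 0, so the boundary term u·φ vanishes.
LHS = ∫_0^2 u(x) φ'(x) dx = ∫_0^2 (6*x^4 - 5*x^3 - 7*x^2 + 4*x) dx. Term by term:
  ∫_0^2 6*x^4 dx = 192/5;  ∫_0^2 -5*x^3 dx = -20;  ∫_0^2 -7*x^2 dx = -56/3;
  ∫_0^2 4*x dx = 8.
Sum: 192/5 − 20 − 56/3 + 8 = 116/15.
So LHS = 116/15.
∫_0^2 v(x) φ(x) dx = ∫_0^2 (4*x^4 - 7*x^3 - 2*x^2) dx. Term by term:
  ∫_0^2 4*x^4 dx = 128/5;  ∫_0^2 -7*x^3 dx = -28;  ∫_0^2 -2*x^2 dx = -16/3.
Sum: 128/5 − 28 − 16/3 = -116/15.
So RHS = -∫_0^2 v(x) φ(x) dx = 116/15.
LHS = RHS, so the identity holds for this test φ.
Moreover u is smooth here and v(x) = u'(x) = -4*x - 1 pointwise, so the identity holds for every test function. Hence v is the weak derivative of u.


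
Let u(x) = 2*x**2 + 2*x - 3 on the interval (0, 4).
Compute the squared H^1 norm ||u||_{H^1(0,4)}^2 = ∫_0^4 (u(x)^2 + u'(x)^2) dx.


||u||_{H^1}^2 = 23788/15

The H^1 norm (squared) on an interval (0, L) is
  ||u||_{H^1}^2 = ∫_0^L u(x)^2 dx + ∫_0^L u'(x)^2 dx.
Compute u'(x) = 4*x + 2.
Then u(x)^2 = 4*x**4 + 8*x**3 - 8*x**2 - 12*x + 9 and u'(x)^2 = 16*x**2 + 16*x + 4.
Integrate each monomial from 0 to 4 using ∫_0^4 c·x^n dx = c·4^(n+1)/(n+1):
  ∫_0^4 u(x)^2 dx = ∫_0^4 (4*x^4 + 8*x^3 - 8*x^2 - 12*x + 9) dx. Term by term:
    ∫_0^4 4*x^4 dx = 4096/5;  ∫_0^4 8*x^3 dx = 512;  ∫_0^4 -8*x^2 dx = -512/3;
    ∫_0^4 -12*x dx = -96;  ∫_0^4 9 dx = 36.
  Sum: 4096/5 + 512 − 512/3 − 96 + 36 = 16508/15.
  ∫_0^4 u'(x)^2 dx = ∫_0^4 (16*x^2 + 16*x + 4) dx. Term by term:
    ∫_0^4 16*x^2 dx = 1024/3;  ∫_0^4 16*x dx = 128;  ∫_0^4 4 dx = 16.
  Sum: 1024/3 + 128 + 16 = 1456/3.
Adding: ||u||_{H^1}^2 = 16508/15 + 1456/3 = 23788/15.


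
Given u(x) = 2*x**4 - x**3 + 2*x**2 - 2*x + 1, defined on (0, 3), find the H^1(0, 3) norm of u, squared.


||u||_{H^1}^2 = 168198/7

The H^1 norm (squared) on an interval (0, L) is
  ||u||_{H^1}^2 = ∫_0^L u(x)^2 dx + ∫_0^L u'(x)^2 dx.
Compute u'(x) = 8*x**3 - 3*x**2 + 4*x - 2.
Then u(x)^2 = 4*x**8 - 4*x**7 + 9*x**6 - 12*x**5 + 12*x**4 - 10*x**3 + 8*x**2 - 4*x + 1 and u'(x)^2 = 64*x**6 - 48*x**5 + 73*x**4 - 56*x**3 + 28*x**2 - 16*x + 4.
Integrate each monomial from 0 to 3 using ∫_0^3 c·x^n dx = c·3^(n+1)/(n+1):
  ∫_0^3 u(x)^2 dx = ∫_0^3 (4*x^8 - 4*x^7 + 9*x^6 - 12*x^5 + 12*x^4 - 10*x^3 + 8*x^2 - 4*x + 1) dx. Term by term:
    ∫_0^3 4*x^8 dx = 8748;  ∫_0^3 -4*x^7 dx = -6561/2;  ∫_0^3 9*x^6 dx = 19683/7;
    ∫_0^3 -12*x^5 dx = -1458;  ∫_0^3 12*x^4 dx = 2916/5;  ∫_0^3 -10*x^3 dx = -405/2;
    ∫_0^3 8*x^2 dx = 72;  ∫_0^3 -4*x dx = -18;  ∫_0^3 1 dx = 3.
  Sum: 8748 − 6561/2 + 19683/7 − 1458 + 2916/5 − 405/2 + 72 − 18 + 3 = 254067/35.
  ∫_0^3 u'(x)^2 dx = ∫_0^3 (64*x^6 - 48*x^5 + 73*x^4 - 56*x^3 + 28*x^2 - 16*x + 4) dx. Term by term:
    ∫_0^3 64*x^6 dx = 139968/7;  ∫_0^3 -48*x^5 dx = -5832;  ∫_0^3 73*x^4 dx = 17739/5;
    ∫_0^3 -56*x^3 dx = -1134;  ∫_0^3 28*x^2 dx = 252;  ∫_0^3 -16*x dx = -72;
    ∫_0^3 4 dx = 12.
  Sum: 139968/7 − 5832 + 17739/5 − 1134 + 252 − 72 + 12 = 586923/35.
Adding: ||u||_{H^1}^2 = 254067/35 + 586923/35 = 168198/7.


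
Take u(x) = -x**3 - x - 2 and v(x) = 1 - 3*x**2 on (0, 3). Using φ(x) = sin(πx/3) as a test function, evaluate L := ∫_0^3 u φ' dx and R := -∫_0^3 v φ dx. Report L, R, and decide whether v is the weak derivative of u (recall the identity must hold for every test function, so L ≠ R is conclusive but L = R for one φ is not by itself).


LHS = -324/π^3 + 87/π, RHS = -324/π^3 + 75/π. No, v is not the weak derivative of u.

u(x) = -x**3 - x - 2, classical derivative u'(x) = -3*x**2 - 1.
φ(x) = sin(πx/3), so φ'(x) = π*cos(π*x/3)/3.
Note φ(0) = φ(3) = 0, so the boundary term u·φ vanishes.
LHS = ∫_0^3 u(x) φ'(x) dx = ∫_0^3 (-π*x^3*cos(π*x/3)/3 - π*x*cos(π*x/3)/3 - 2*π*cos(π*x/3)/3) dx. Term by term:
  ∫_0^3 -2*π*cos(π*x/3)/3 dx = 0;  ∫_0^3 -π*x*cos(π*x/3)/3 dx = 6/π;  ∫_0^3 -π*x^3*cos(π*x/3)/3 dx = -324/π^3 + 81/π.
Sum: 0 + 6/π + -324/π^3 + 81/π = -324/π^3 + 87/π.
So LHS = -324/π^3 + 87/π.
∫_0^3 v(x) φ(x) dx = ∫_0^3 (-3*x^2*sin(π*x/3) + sin(π*x/3)) dx. Term by term:
  ∫_0^3 -3*x^2*sin(π*x/3) dx = -81/π + 324/π^3;  ∫_0^3 sin(π*x/3) dx = 6/π.
Sum: -81/π + 324/π^3 + 6/π = -75/π + 324/π^3.
So RHS = -∫_0^3 v(x) φ(x) dx = -324/π^3 + 75/π.
LHS − RHS = 12/π ≠ 0, so the identity fails.
(For a valid weak derivative the identity must hold for EVERY test function, in particular this one. The failure shows v is NOT the weak derivative of u.)
Correct weak derivative would be u'(x) = -3*x**2 - 1.


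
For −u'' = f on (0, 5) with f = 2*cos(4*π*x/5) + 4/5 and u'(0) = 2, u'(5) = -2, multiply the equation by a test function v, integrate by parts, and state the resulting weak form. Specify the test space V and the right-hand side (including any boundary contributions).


V = H^1(0, 5) (v unrestricted at boundary; u is determined up to an additive constant); weak form: ∫_0^5 u'v' dx = ∫_0^5 (2*cos(4*π*x/5) + 4/5) v dx − 2·v(5) − 2·v(0) for all v ∈ V.

Multiply both sides by a test function v and integrate from 0 to 5:
  ∫_0^5 −u''(x) v(x) dx = ∫_0^5 f(x) v(x) dx.
Integrate the LHS by parts once:
  ∫_0^5 −u'' v dx = −[u'(x) v(x)]_0^5 + ∫_0^5 u'(x) v'(x) dx.
Thus ∫_0^5 u'(x) v'(x) dx = ∫_0^5 f(x) v(x) dx + [u'(x) v(x)]_0^5.
Choose V so that boundary terms are either known or forced to vanish.
u has inhomogeneous Neumann u'(0) = 2, u'(5) = -2. [u' v]_0^5 = (-2)·v(5) − (2)·v(0) = − 2·v(5) − 2·v(0). Take V = H^1(0, 5); boundary term becomes part of RHS.
Weak formulation: find u (satisfying any essential BC) such that ∫_0^5 u'(x) v'(x) dx = ∫_0^5 f v dx − 2·v(5) − 2·v(0) for all v ∈ V (Neumann data are natural BCs: they enter the RHS as boundary terms).
Substituting f(x) = 2*cos(4*π*x/5) + 4/5, the right-hand side is ∫_0^5 (2*cos(4*π*x/5) + 4/5) v dx − 2·v(5) − 2·v(0).
Compatibility check (pure Neumann): taking v ≡ 1 ∈ V gives 0 = ∫_0^5 f dx + (-2) − (2), i.e. ∫_0^5 f dx must equal u'(0) − u'(5) = 4. Indeed ∫_0^5 (2*cos(4*π*x/5) + 4/5) dx = 4, so the data are compatible. The solution is then unique only up to an additive constant (fix it e.g. by requiring ∫_0^5 u dx = 0).


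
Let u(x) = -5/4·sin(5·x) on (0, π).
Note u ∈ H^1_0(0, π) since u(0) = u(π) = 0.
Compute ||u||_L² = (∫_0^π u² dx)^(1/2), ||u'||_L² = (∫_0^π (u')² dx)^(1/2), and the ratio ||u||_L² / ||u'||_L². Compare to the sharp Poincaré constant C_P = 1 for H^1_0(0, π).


||u||_L² / ||u'||_L² = 1/5 < C_P = 1.

u(x) = -5/4·sin(5·x), so u'(x) = -25*cos(5*x)/4.
Writing u(x) = A·sin(kπx/L) with A = -5/4 and k = 5, use ∫_0^L sin²(kπx/L) dx = L/2 and ∫_0^L cos²(kπx/L) dx = L/2.
u² = 25/16·sin²(5·x) and (u')² = 625/16·cos²(5·x), and each of sin², cos² integrates to L/2 = π/2 over (0, π).
∫_0^π u² dx = 25*π/32, so ||u||_L² = 5*sqrt(2)*sqrt(π)/8.
∫_0^π (u')² dx = 625*π/32, so ||u'||_L² = 25*sqrt(2)*sqrt(π)/8.
Ratio ||u||_L² / ||u'||_L² = 1/5.
Sharp Poincaré constant on H^1_0(0, π) is C_P = L/π = 1, achieved by sin(x).
This is the k = 5 harmonic; the ratio L/(kπ) is strictly less than C_P = L/π, consistent with the sharp inequality ||u||_L² ≤ C_P ||u'||_L².


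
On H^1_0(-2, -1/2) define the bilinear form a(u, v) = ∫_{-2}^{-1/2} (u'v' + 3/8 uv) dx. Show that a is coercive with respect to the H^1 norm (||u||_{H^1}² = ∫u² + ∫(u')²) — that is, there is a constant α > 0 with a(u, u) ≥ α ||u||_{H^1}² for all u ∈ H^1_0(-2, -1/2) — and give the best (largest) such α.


α = (27 + 32*π^2)/(8*(9 + 4*π^2))

Coercivity of a(·,·) on H^1_0(-2, -1/2) means a(u, u) ≥ α ||u||_{H^1}² for every u ∈ H^1_0.
The interval has length L = 3/2, and Poincaré/coercivity depend only on L. Here a(u, u) = ∫(u')² + (3/8)·∫u².
Here 0 < c = 3/8 < 1. The condition a(u,u) ≥ α||u||_{H^1}² reads (1−α)∫(u')² ≥ (α−c)∫u². Any admissible α is ≤ 1 (rapidly oscillating u have ∫u²/∫(u')² → 0), and α = 1 would force 0 ≥ (1−c)∫u², impossible since c < 1; so 1−α > 0. By the sharp Poincaré inequality on H^1_0 of an interval of length L, ∫(u')² ≥ (π/L)²∫u² with equality for the first sine mode sin(π(x−x₀)/L) (x₀ the left endpoint), so the inequality holds for all u iff (1−α)(π/L)² ≥ α − c, i.e. α ≤ ((π/L)² + c)/((π/L)² + 1) = (1 + c(L/π)²)/(1 + (L/π)²). With (π/L)² = 4*π^2/9 and c = 3/8, the largest admissible constant is α = ((π/L)² + c)/((π/L)² + 1).
Simplifying, α = (27 + 32*π^2)/(8*(9 + 4*π^2)).


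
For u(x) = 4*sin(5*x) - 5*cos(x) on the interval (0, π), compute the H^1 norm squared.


||u||_{H^1(0,π)}^2 = 233*π

u'(x) = 5*sin(x) + 20*cos(5*x).
Expand u² and (u')² and integrate term by term on (0, π), using: for integers n ≥ 1, ∫_0^π sin²(nx) dx = ∫_0^π cos²(nx) dx = π/2; for n ≠ n', ∫_0^π sin(nx)sin(n'x) dx = ∫_0^π cos(nx)cos(n'x) dx = 0; and by product-to-sum, ∫_0^π sin(nx)cos(n'x) dx = ½∫_0^π [sin((n+n')x) + sin((n−n')x)] dx, which is 0 when n+n' is even and 2n/(n²−n'²) when n+n' is odd (it need not vanish on (0, π)).
  u² squared terms: (-5)²·∫cos(x)² dx = 25·π/2 = 25*π/2;  (4)²·∫sin(5x)² dx = 16·π/2 = 8*π.
  u² cross terms: 2·(-5)·(4)·∫cos(x)·sin(5x) dx = -40·(0) = 0.
  So ∫_0^π u² dx = 25*π/2 + 8*π + 0 = 41*π/2.
  (u')² squared terms: (5)²·∫sin(x)² dx = 25·π/2 = 25*π/2;  (20)²·∫cos(5x)² dx = 400·π/2 = 200*π.
  (u')² cross terms: 2·(5)·(20)·∫sin(x)·cos(5x) dx = 200·(0) = 0.
  So ∫_0^π (u')² dx = 25*π/2 + 200*π + 0 = 425*π/2.
||u||_{H^1}^2 = (41*π/2) + (425*π/2) = 233*π.


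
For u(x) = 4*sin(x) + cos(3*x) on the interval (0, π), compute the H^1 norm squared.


||u||_{H^1(0,π)}^2 = 21*π

u'(x) = -3*sin(3*x) + 4*cos(x).
Expand u² and (u')² and integrate term by term on (0, π), using: for integers n ≥ 1, ∫_0^π sin²(nx) dx = ∫_0^π cos²(nx) dx = π/2; for n ≠ n', ∫_0^π sin(nx)sin(n'x) dx = ∫_0^π cos(nx)cos(n'x) dx = 0; and by product-to-sum, ∫_0^π sin(nx)cos(n'x) dx = ½∫_0^π [sin((n+n')x) + sin((n−n')x)] dx, which is 0 when n+n' is even and 2n/(n²−n'²) when n+n' is odd (it need not vanish on (0, π)).
  u² squared terms: (4)²·∫sin(x)² dx = 16·π/2 = 8*π;  (1)²·∫cos(3x)² dx = 1·π/2 = π/2.
  u² cross terms: 2·(4)·(1)·∫sin(x)·cos(3x) dx = 8·(0) = 0.
  So ∫_0^π u² dx = 8*π + π/2 + 0 = 17*π/2.
  (u')² squared terms: (-3)²·∫sin(3x)² dx = 9·π/2 = 9*π/2;  (4)²·∫cos(x)² dx = 16·π/2 = 8*π.
  (u')² cross terms: 2·(-3)·(4)·∫sin(3x)·cos(x) dx = -24·(0) = 0.
  So ∫_0^π (u')² dx = 9*π/2 + 8*π + 0 = 25*π/2.
||u||_{H^1}^2 = (17*π/2) + (25*π/2) = 21*π.
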